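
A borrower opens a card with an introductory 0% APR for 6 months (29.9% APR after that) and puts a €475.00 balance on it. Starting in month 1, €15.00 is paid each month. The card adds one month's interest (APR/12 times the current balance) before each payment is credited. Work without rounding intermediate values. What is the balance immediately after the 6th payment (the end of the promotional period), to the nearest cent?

Promo months 1–6 at r₀ = 0%/12 = 0; months 7+ at r₁ = 29.9%/12 = 0.0249167.
After month 6 (no interest yet): B = €475.00 − 6·€15.00 = €385.00.

€385.00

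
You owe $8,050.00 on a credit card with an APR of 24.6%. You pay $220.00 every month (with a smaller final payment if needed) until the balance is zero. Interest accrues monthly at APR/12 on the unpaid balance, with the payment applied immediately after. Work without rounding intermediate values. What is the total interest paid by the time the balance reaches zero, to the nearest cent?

Monthly rate r = 24.6%/12 = 2.05% = 0.0205.
Payoff takes n = ⌈−ln(1 − rB₀/P)/ln(1+r)⌉ = ⌈68.337⌉ = 69 payments; the last is $74.71.
Total paid = 68·$220.00 + $74.71 = $15,034.71.
Total interest = total paid − principal = $15,034.71 − $8,050.00 = $6,984.71.

$6,984.71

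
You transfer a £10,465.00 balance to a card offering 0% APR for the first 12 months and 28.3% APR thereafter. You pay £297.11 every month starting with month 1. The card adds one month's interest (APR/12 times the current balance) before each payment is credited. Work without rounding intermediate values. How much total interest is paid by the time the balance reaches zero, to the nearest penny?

£3,212.54

Promo months 1–12 at r₀ = 0%/12 = 0; months 13+ at r₁ = 28.3%/12 = 0.0235833.
After month 12 (no interest yet): B = £10,465.00 − 12·£297.11 = £6,899.68.
Then at r₁ with £297.11/mo: n₂ = −ln(1 − r₁·B/P)/ln(1+r₁) ≈ 34.03 → 35 more payments.
Total paid = 46·£297.11 + £10.48 = £13,677.54; interest = £13,677.54 − £10,465.00 = £3,212.54.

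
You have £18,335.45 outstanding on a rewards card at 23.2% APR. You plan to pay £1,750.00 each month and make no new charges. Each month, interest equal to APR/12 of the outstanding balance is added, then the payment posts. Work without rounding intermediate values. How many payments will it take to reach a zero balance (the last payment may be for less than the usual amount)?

12 payments

Monthly rate r = 23.2%/12 = 1.93333% = 0.0193333.
Recurrence: B ← B·(1+r) − £1,750.00.
Month 1: interest £354.49; balance after payment £16,939.94.
Month 2: interest £327.51; balance after payment £15,517.44.
Closed form: n = −ln(1 − rB₀/P)/ln(1+r) = −ln(0.79744)/ln(1.01933) ≈ 11.821, so the balance reaches zero during payment 12.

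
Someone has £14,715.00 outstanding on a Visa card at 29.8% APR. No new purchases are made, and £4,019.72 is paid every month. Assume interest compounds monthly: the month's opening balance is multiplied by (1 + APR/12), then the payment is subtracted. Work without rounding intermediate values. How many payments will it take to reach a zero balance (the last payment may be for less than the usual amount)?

Monthly rate r = 29.8%/12 = 2.48333% = 0.0248333.
Recurrence: B ← B·(1+r) − £4,019.72.
Month 1: interest £365.42; balance after payment £11,060.70.
Month 2: interest £274.67; balance after payment £7,315.66.
Month 3: interest £181.67; balance after payment £3,477.61.
Month 4: interest £86.36; balance after payment £0.00.

4 months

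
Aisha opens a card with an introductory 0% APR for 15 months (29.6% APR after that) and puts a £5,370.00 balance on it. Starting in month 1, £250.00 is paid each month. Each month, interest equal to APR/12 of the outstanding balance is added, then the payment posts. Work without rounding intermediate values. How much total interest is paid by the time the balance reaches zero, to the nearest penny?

Promo months 1–15 at r₀ = 0%/12 = 0; months 16+ at r₁ = 29.6%/12 = 0.0246667.
After month 15 (no interest yet): B = £5,370.00 − 15·£250.00 = £1,620.00.
Then at r₁ with £250.00/mo: n₂ = −ln(1 − r₁·B/P)/ln(1+r₁) ≈ 7.15 → 8 more payments.
Total paid = 22·£250.00 + £37.23 = £5,537.23; interest = £5,537.23 − £5,370.00 = £167.23.

£167.23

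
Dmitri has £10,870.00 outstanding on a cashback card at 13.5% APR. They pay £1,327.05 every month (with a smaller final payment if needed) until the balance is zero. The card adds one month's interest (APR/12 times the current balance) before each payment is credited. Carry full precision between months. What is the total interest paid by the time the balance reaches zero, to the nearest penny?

Monthly rate r = 13.5%/12 = 1.125% = 0.01125.
Payoff takes n = ⌈−ln(1 − rB₀/P)/ln(1+r)⌉ = ⌈8.642⌉ = 9 payments; the last is £853.23.
Total paid = 8·£1,327.05 + £853.23 = £11,469.63.
Total interest = total paid − principal = £11,469.63 − £10,870.00 = £599.63.

£599.63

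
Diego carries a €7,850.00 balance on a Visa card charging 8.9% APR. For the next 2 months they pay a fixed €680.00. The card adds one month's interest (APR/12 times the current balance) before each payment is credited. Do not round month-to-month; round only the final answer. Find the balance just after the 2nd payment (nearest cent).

€6,601.83

Monthly rate r = 8.9%/12 = 0.741667% = 0.00741667.
Each month: B ← B·(1+r) − €680.00.
Month 1: interest €58.22; balance after payment €7,228.22.
Month 2: interest €53.61; balance after payment €6,601.83.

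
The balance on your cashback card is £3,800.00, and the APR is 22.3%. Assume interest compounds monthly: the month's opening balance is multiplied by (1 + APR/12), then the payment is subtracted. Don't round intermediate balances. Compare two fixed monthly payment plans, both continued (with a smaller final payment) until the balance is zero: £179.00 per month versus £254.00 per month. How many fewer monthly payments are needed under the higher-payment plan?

Monthly rate r = 22.3%/12 = 1.85833% = 0.0185833.
At £179.00/mo: n = ⌈−ln(1 − rB₀/P)/ln(1+r)⌉ = 28 payments (last £44.70); total interest = total paid − £3,800.00 = £1,077.70.
At £254.00/mo: 18 payments (last £176.22); total interest £694.22.
Payments saved = 28 − 18 = 10.

10 fewer payments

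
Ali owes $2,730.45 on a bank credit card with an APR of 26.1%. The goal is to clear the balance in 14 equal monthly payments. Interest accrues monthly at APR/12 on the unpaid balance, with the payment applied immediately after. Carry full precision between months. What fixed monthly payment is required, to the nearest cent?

$228.33

Monthly rate r = 26.1%/12 = 2.175% = 0.02175.
Level-payment amortization: P = B₀·r / (1 − (1+r)^(−n)) = 2730.45·0.02175 / (1 − 1.02175^(−14)).
Denominator 1 − (1+r)^(−14) = 0.260096723.
P = 59.3873 / 0.260096723 ≈ 228.33.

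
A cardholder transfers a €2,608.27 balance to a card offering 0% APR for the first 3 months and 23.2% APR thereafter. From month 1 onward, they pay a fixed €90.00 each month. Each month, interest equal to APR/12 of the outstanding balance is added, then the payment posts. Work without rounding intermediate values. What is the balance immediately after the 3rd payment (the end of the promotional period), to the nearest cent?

Promo months 1–3 at r₀ = 0%/12 = 0; months 4+ at r₁ = 23.2%/12 = 0.0193333.
After month 3 (no interest yet): B = €2,608.27 − 3·€90.00 = €2,338.27.

€2,338.27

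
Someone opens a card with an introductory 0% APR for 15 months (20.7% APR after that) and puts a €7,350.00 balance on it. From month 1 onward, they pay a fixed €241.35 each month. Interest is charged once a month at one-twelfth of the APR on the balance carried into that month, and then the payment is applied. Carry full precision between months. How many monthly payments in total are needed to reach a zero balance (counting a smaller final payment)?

Promo months 1–15 at r₀ = 0%/12 = 0; months 16+ at r₁ = 20.7%/12 = 0.01725.
After month 15 (no interest yet): B = €7,350.00 − 15·€241.35 = €3,729.75.
Then at r₁ with €241.35/mo: n₂ = −ln(1 − r₁·B/P)/ln(1+r₁) ≈ 18.13 → 19 more payments.

34 payments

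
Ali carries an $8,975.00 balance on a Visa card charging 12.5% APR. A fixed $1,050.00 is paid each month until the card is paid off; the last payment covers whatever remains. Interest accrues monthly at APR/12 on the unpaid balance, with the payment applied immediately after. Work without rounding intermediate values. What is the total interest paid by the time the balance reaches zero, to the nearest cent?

$473.86

Monthly rate r = 12.5%/12 = 1.04167% = 0.0104167.
Payoff takes n = ⌈−ln(1 − rB₀/P)/ln(1+r)⌉ = ⌈8.999⌉ = 9 payments; the last is $1,048.86.
Total paid = 8·$1,050.00 + $1,048.86 = $9,448.86.
Total interest = total paid − principal = $9,448.86 − $8,975.00 = $473.86.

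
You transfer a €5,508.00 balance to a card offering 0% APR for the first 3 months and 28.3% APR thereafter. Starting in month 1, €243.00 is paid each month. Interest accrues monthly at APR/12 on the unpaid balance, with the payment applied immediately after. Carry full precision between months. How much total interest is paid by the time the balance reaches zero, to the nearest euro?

Promo months 1–3 at r₀ = 0%/12 = 0; months 4+ at r₁ = 28.3%/12 = 0.0235833.
After month 3 (no interest yet): B = €5,508.00 − 3·€243.00 = €4,779.00.
Then at r₁ with €243.00/mo: n₂ = −ln(1 − r₁·B/P)/ln(1+r₁) ≈ 26.74 → 27 more payments.
Total paid = 29·€243.00 + €179.96 = €7,226.96; interest = €7,226.96 − €5,508.00 = €1,718.96.

€1,719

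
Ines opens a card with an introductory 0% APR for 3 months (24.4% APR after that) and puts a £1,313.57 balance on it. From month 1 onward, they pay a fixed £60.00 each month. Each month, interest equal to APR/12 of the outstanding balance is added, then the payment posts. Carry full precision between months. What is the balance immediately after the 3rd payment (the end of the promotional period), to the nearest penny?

Promo months 1–3 at r₀ = 0%/12 = 0; months 4+ at r₁ = 24.4%/12 = 0.0203333.
After month 3 (no interest yet): B = £1,313.57 − 3·£60.00 = £1,133.57.

£1,133.57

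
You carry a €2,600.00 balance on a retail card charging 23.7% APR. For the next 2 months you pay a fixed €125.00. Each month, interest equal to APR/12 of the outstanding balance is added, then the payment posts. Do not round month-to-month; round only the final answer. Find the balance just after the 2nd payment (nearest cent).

€2,451.25

Monthly rate r = 23.7%/12 = 1.975% = 0.01975.
Each month: B ← B·(1+r) − €125.00.
Month 1: interest €51.35; balance after payment €2,526.35.
Month 2: interest €49.90; balance after payment €2,451.25.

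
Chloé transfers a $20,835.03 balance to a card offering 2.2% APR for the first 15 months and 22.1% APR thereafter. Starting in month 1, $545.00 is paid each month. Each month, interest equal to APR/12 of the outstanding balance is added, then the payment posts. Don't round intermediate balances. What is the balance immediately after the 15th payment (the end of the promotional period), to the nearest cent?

Promo months 1–15 at r₀ = 2.2%/12 = 0.00183333; months 16+ at r₁ = 22.1%/12 = 0.0184167.
After month 15: iterate B ← B·(1+r₀) − $545.00 for 15 months → $13,134.65.

$13,134.65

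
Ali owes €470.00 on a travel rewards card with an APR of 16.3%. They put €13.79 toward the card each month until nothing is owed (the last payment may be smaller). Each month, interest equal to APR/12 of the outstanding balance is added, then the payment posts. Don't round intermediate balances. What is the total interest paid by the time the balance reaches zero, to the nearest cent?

€165.42

Monthly rate r = 16.3%/12 = 1.35833% = 0.0135833.
Payoff takes n = ⌈−ln(1 − rB₀/P)/ln(1+r)⌉ = ⌈46.078⌉ = 47 payments; the last is €1.08.
Total paid = 46·€13.79 + €1.08 = €635.42.
Total interest = total paid − principal = €635.42 − €470.00 = €165.42.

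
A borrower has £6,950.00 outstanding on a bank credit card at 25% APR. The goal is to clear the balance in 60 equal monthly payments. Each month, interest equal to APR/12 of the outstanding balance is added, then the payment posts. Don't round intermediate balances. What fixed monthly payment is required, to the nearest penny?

£203.99

Monthly rate r = 25%/12 = 2.08333% = 0.0208333.
Level-payment amortization: P = B₀·r / (1 − (1+r)^(−n)) = 6950.00·0.0208333 / (1 − 1.02083^(−60)).
Denominator 1 − (1+r)^(−60) = 0.70979196.
P = 144.792 / 0.70979196 ≈ 203.99.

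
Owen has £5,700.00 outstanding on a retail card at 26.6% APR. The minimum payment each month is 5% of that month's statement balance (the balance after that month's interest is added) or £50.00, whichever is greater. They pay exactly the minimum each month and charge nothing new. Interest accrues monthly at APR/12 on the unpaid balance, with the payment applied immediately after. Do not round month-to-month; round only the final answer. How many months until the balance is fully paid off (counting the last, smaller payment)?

Monthly rate r = 26.6%/12 = 2.21667% = 0.0221667.
While 5% of the post-interest balance exceeds £50.00, each month B ← (B·(1+r))·(1 − 0.05), i.e. B shrinks by the factor (1+r)·0.95 = 0.97106.
This holds for months 1–61. Entering month 62 the balance is £950.25; 5% of the post-interest balance is now below £50.00, so the flat £50.00 minimum applies from here.
From month 62 a fixed £50.00 at rate r clears £950.25 in 25 more payments. Total: 61 + 25 = 86 months.

86 months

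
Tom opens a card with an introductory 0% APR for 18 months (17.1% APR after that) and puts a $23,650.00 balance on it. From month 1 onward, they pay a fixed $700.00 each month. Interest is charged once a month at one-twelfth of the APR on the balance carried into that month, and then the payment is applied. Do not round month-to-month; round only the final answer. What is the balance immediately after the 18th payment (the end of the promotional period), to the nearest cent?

$11,050.00

Promo months 1–18 at r₀ = 0%/12 = 0; months 19+ at r₁ = 17.1%/12 = 0.01425.
After month 18 (no interest yet): B = $23,650.00 − 18·$700.00 = $11,050.00.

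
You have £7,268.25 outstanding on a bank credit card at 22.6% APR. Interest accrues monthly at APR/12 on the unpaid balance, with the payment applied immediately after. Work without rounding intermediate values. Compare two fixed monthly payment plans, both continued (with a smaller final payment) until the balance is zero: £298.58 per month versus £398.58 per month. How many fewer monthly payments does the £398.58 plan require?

10 fewer payments

Monthly rate r = 22.6%/12 = 1.88333% = 0.0188333.
At £298.58/mo: n = ⌈−ln(1 − rB₀/P)/ln(1+r)⌉ = 33 payments (last £260.62); total interest = total paid − £7,268.25 = £2,546.93.
At £398.58/mo: 23 payments (last £219.88); total interest £1,720.39.
Payments saved = 33 − 23 = 10.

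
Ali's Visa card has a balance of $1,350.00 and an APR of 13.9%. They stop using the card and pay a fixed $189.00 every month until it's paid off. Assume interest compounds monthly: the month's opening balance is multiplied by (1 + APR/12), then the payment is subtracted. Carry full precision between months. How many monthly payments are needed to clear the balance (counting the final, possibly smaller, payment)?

8 months

Monthly rate r = 13.9%/12 = 1.15833% = 0.0115833.
Recurrence: B ← B·(1+r) − $189.00.
Month 1: interest $15.64; balance after payment $1,176.64.
Month 2: interest $13.63; balance after payment $1,001.27.
Closed form: n = −ln(1 − rB₀/P)/ln(1+r) = −ln(0.91726)/ln(1.01158) ≈ 7.499, so the balance reaches zero during payment 8.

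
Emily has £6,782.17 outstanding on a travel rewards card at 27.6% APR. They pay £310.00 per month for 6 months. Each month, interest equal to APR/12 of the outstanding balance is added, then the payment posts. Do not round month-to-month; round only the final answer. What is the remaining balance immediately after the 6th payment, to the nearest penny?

£5,803.32

Monthly rate r = 27.6%/12 = 2.3% = 0.023.
Each month: B ← B·(1+r) − £310.00.
Month 1: interest £155.99; balance after payment £6,628.16.
Month 2: interest £152.45; balance after payment £6,470.61.
Month 3: interest £148.82; balance after payment £6,309.43.
Month 4: interest £145.12; balance after payment £6,144.55.
Month 5: interest £141.32; balance after payment £5,975.87.
Month 6: interest £137.45; balance after payment £5,803.32.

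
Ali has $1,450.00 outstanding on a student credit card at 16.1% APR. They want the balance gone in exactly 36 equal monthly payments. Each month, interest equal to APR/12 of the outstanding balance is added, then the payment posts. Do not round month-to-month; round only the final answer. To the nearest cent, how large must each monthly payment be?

Monthly rate r = 16.1%/12 = 1.34167% = 0.0134167.
Level-payment amortization: P = B₀·r / (1 − (1+r)^(−n)) = 1450.00·0.0134167 / (1 − 1.01342^(−36)).
Denominator 1 − (1+r)^(−36) = 0.381085763.
P = 19.4542 / 0.381085763 ≈ 51.05.

$51.05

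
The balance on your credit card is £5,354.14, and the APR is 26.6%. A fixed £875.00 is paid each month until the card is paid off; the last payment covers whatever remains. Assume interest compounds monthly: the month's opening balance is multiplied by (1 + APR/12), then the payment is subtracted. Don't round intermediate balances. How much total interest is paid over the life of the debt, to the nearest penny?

£465.42

Monthly rate r = 26.6%/12 = 2.21667% = 0.0221667.
Payoff takes n = ⌈−ln(1 − rB₀/P)/ln(1+r)⌉ = ⌈6.648⌉ = 7 payments; the last is £569.56.
Total paid = 6·£875.00 + £569.56 = £5,819.56.
Total interest = total paid − principal = £5,819.56 − £5,354.14 = £465.42.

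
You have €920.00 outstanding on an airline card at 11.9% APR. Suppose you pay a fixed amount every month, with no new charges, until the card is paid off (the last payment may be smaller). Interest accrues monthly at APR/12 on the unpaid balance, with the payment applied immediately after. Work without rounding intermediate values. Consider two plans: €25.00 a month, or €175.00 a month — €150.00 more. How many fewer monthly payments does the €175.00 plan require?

41 fewer payments

Monthly rate r = 11.9%/12 = 0.991667% = 0.00991667.
At €25.00/mo: n = ⌈−ln(1 − rB₀/P)/ln(1+r)⌉ = 47 payments (last €0.27); total interest = total paid − €920.00 = €230.27.
At €175.00/mo: 6 payments (last €74.74); total interest €29.74.
Payments saved = 47 − 6 = 41.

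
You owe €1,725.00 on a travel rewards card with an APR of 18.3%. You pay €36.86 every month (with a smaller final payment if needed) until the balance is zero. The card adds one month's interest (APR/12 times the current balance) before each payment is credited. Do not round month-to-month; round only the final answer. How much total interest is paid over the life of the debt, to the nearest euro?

Monthly rate r = 18.3%/12 = 1.525% = 0.01525.
Payoff takes n = ⌈−ln(1 − rB₀/P)/ln(1+r)⌉ = ⌈82.633⌉ = 83 payments; the last is €23.41.
Total paid = 82·€36.86 + €23.41 = €3,045.93.
Total interest = total paid − principal = €3,045.93 − €1,725.00 = €1,320.93.

€1,321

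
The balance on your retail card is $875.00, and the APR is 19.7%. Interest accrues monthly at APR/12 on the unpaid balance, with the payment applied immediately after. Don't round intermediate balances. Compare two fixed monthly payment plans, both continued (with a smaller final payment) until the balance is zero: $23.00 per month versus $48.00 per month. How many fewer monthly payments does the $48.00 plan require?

Monthly rate r = 19.7%/12 = 1.64167% = 0.0164167.
At $23.00/mo: n = ⌈−ln(1 − rB₀/P)/ln(1+r)⌉ = 61 payments (last $3.73); total interest = total paid − $875.00 = $508.73.
At $48.00/mo: 22 payments (last $40.35); total interest $173.35.
Payments saved = 61 − 22 = 39.

39 fewer payments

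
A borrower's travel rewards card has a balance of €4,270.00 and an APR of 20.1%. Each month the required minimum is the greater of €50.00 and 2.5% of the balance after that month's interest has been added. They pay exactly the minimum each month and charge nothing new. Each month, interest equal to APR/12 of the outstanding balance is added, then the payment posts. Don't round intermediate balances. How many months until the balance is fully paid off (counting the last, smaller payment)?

154 months

Monthly rate r = 20.1%/12 = 1.675% = 0.01675.
While 2.5% of the post-interest balance exceeds €50.00, each month B ← (B·(1+r))·(1 − 0.025), i.e. B shrinks by the factor (1+r)·0.975 = 0.99133.
This holds for months 1–90. Entering month 91 the balance is €1,950.38; 2.5% of the post-interest balance is now below €50.00, so the flat €50.00 minimum applies from here.
From month 91 a fixed €50.00 at rate r clears €1,950.38 in 64 more payments. Total: 90 + 64 = 154 months.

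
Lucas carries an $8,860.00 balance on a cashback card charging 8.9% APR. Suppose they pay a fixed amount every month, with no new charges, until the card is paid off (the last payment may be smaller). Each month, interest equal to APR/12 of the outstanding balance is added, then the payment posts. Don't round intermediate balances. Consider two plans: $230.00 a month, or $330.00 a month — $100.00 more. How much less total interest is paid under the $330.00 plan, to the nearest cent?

$556.06

Monthly rate r = 8.9%/12 = 0.741667% = 0.00741667.
At $230.00/mo: n = ⌈−ln(1 − rB₀/P)/ln(1+r)⌉ = 46 payments (last $122.78); total interest = total paid − $8,860.00 = $1,612.78.
At $330.00/mo: 31 payments (last $16.72); total interest $1,056.72.
Interest saved = $1,612.78 − $1,056.72 = $556.06.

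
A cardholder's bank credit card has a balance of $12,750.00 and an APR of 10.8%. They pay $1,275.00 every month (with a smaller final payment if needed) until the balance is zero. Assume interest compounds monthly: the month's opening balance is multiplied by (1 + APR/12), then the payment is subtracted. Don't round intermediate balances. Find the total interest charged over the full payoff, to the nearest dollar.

$672

Monthly rate r = 10.8%/12 = 0.9% = 0.009.
Payoff takes n = ⌈−ln(1 − rB₀/P)/ln(1+r)⌉ = ⌈10.526⌉ = 11 payments; the last is $672.14.
Total paid = 10·$1,275.00 + $672.14 = $13,422.14.
Total interest = total paid − principal = $13,422.14 − $12,750.00 = $672.14.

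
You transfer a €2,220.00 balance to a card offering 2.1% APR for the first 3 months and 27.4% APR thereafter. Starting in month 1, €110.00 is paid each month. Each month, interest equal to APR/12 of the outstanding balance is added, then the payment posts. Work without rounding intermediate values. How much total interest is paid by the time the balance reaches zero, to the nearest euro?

€556

Promo months 1–3 at r₀ = 2.1%/12 = 0.00175; months 4+ at r₁ = 27.4%/12 = 0.0228333.
After month 3: iterate B ← B·(1+r₀) − €110.00 for 3 months → €1,901.10.
Then at r₁ with €110.00/mo: n₂ = −ln(1 − r₁·B/P)/ln(1+r₁) ≈ 22.23 → 23 more payments.
Total paid = 25·€110.00 + €25.64 = €2,775.64; interest = €2,775.64 − €2,220.00 = €555.64.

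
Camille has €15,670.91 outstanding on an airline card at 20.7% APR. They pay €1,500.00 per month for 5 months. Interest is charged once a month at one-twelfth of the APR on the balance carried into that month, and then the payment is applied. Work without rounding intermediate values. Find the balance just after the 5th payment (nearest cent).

€9,306.72

Monthly rate r = 20.7%/12 = 1.725% = 0.01725.
Each month: B ← B·(1+r) − €1,500.00.
Month 1: interest €270.32; balance after payment €14,441.23.
Month 2: interest €249.11; balance after payment €13,190.34.
Month 3: interest €227.53; balance after payment €11,917.88.
Month 4: interest €205.58; balance after payment €10,623.46.
Month 5: interest €183.25; balance after payment €9,306.72.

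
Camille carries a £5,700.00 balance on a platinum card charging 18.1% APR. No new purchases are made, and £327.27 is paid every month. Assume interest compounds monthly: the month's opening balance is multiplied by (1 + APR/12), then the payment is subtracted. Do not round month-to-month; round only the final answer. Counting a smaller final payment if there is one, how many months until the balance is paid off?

21 payments

Monthly rate r = 18.1%/12 = 1.50833% = 0.0150833.
Recurrence: B ← B·(1+r) − £327.27.
Month 1: interest £85.98; balance after payment £5,458.70.
Month 2: interest £82.34; balance after payment £5,213.77.
Closed form: n = −ln(1 − rB₀/P)/ln(1+r) = −ln(0.7373)/ln(1.01508) ≈ 20.357, so the balance reaches zero during payment 21.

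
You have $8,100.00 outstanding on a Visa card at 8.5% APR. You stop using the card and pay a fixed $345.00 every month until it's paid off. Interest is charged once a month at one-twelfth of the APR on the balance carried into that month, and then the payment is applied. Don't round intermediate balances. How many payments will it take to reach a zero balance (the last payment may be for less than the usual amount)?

Monthly rate r = 8.5%/12 = 0.708333% = 0.00708333.
Recurrence: B ← B·(1+r) − $345.00.
Month 1: interest $57.38; balance after payment $7,812.38.
Month 2: interest $55.34; balance after payment $7,522.71.
Closed form: n = −ln(1 − rB₀/P)/ln(1+r) = −ln(0.8337)/ln(1.00708) ≈ 25.769, so the balance reaches zero during payment 26.

26 payments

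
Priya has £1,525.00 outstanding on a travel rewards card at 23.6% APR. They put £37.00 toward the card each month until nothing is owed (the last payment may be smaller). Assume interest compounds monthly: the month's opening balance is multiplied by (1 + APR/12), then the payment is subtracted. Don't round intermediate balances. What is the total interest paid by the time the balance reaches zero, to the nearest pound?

Monthly rate r = 23.6%/12 = 1.96667% = 0.0196667.
Payoff takes n = ⌈−ln(1 − rB₀/P)/ln(1+r)⌉ = ⌈85.430⌉ = 86 payments; the last is £16.00.
Total paid = 85·£37.00 + £16.00 = £3,161.00.
Total interest = total paid − principal = £3,161.00 − £1,525.00 = £1,636.00.

£1,636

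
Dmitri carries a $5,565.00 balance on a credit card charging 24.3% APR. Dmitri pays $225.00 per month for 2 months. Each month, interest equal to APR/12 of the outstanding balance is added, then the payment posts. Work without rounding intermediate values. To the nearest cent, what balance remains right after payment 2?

Monthly rate r = 24.3%/12 = 2.025% = 0.02025.
Each month: B ← B·(1+r) − $225.00.
Month 1: interest $112.69; balance after payment $5,452.69.
Month 2: interest $110.42; balance after payment $5,338.11.

$5,338.11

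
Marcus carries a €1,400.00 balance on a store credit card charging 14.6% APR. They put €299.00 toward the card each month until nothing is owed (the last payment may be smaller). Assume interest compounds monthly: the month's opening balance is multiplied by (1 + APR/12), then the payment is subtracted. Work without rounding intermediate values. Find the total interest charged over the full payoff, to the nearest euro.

€50

Monthly rate r = 14.6%/12 = 1.21667% = 0.0121667.
Payoff takes n = ⌈−ln(1 − rB₀/P)/ln(1+r)⌉ = ⌈4.850⌉ = 5 payments; the last is €254.44.
Total paid = 4·€299.00 + €254.44 = €1,450.44.
Total interest = total paid − principal = €1,450.44 − €1,400.00 = €50.44.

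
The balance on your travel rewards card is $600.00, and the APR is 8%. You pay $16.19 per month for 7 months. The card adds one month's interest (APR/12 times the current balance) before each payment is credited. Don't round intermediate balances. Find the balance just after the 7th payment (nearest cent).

Monthly rate r = 8%/12 = 0.666667% = 0.00666667.
Each month: B ← B·(1+r) − $16.19.
Month 1: interest $4.00; balance after payment $587.81.
Month 2: interest $3.92; balance after payment $575.54.
Month 3: interest $3.84; balance after payment $563.19.
Month 4: interest $3.75; balance after payment $550.75.
Month 5: interest $3.67; balance after payment $538.23.
Month 6: interest $3.59; balance after payment $525.63.
Month 7: interest $3.50; balance after payment $512.94.

$512.94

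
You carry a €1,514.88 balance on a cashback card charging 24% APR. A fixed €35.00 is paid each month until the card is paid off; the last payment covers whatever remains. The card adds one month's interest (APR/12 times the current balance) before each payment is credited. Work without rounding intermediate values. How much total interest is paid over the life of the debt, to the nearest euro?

€2,033

Monthly rate r = 24%/12 = 2% = 0.02.
Payoff takes n = ⌈−ln(1 − rB₀/P)/ln(1+r)⌉ = ⌈101.364⌉ = 102 payments; the last is €12.82.
Total paid = 101·€35.00 + €12.82 = €3,547.82.
Total interest = total paid − principal = €3,547.82 − €1,514.88 = €2,032.94.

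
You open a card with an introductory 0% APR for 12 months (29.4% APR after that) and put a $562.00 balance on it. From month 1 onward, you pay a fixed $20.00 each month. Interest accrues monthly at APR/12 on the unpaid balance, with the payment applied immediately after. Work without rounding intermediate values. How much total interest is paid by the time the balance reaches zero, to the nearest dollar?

Promo months 1–12 at r₀ = 0%/12 = 0; months 13+ at r₁ = 29.4%/12 = 0.0245.
After month 12 (no interest yet): B = $562.00 − 12·$20.00 = $322.00.
Then at r₁ with $20.00/mo: n₂ = −ln(1 − r₁·B/P)/ln(1+r₁) ≈ 20.72 → 21 more payments.
Total paid = 32·$20.00 + $14.53 = $654.53; interest = $654.53 − $562.00 = $92.53.

$93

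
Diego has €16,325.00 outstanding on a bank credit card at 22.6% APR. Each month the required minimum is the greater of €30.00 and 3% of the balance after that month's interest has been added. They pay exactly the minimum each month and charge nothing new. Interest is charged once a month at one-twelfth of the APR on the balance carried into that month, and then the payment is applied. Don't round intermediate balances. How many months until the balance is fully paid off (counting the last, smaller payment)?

Monthly rate r = 22.6%/12 = 1.88333% = 0.0188333.
While 3% of the post-interest balance exceeds €30.00, each month B ← (B·(1+r))·(1 − 0.03), i.e. B shrinks by the factor (1+r)·0.97 = 0.98827.
This holds for months 1–239. Entering month 240 the balance is €972.63; 3% of the post-interest balance is now below €30.00, so the flat €30.00 minimum applies from here.
From month 240 a fixed €30.00 at rate r clears €972.63 in 51 more payments. Total: 239 + 51 = 290 months.

290 months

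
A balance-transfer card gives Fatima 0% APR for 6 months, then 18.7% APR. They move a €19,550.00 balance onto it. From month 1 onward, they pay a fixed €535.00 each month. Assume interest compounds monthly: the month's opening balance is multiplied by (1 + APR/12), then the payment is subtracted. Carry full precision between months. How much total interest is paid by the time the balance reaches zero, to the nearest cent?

€6,016.86

Promo months 1–6 at r₀ = 0%/12 = 0; months 7+ at r₁ = 18.7%/12 = 0.0155833.
After month 6 (no interest yet): B = €19,550.00 − 6·€535.00 = €16,340.00.
Then at r₁ with €535.00/mo: n₂ = −ln(1 − r₁·B/P)/ln(1+r₁) ≈ 41.79 → 42 more payments.
Total paid = 47·€535.00 + €421.86 = €25,566.86; interest = €25,566.86 − €19,550.00 = €6,016.86.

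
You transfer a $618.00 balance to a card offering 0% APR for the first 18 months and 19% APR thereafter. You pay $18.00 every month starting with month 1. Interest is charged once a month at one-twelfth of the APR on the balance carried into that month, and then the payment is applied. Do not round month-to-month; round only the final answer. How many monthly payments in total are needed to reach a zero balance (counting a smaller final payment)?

Promo months 1–18 at r₀ = 0%/12 = 0; months 19+ at r₁ = 19%/12 = 0.0158333.
After month 18 (no interest yet): B = $618.00 − 18·$18.00 = $294.00.
Then at r₁ with $18.00/mo: n₂ = −ln(1 − r₁·B/P)/ln(1+r₁) ≈ 19.05 → 20 more payments.

38 months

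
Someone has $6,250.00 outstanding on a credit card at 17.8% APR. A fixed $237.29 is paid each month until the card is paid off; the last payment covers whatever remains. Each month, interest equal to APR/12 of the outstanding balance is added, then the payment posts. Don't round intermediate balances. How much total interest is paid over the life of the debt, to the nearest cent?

$1,734.60

Monthly rate r = 17.8%/12 = 1.48333% = 0.0148333.
Payoff takes n = ⌈−ln(1 − rB₀/P)/ln(1+r)⌉ = ⌈33.647⌉ = 34 payments; the last is $154.03.
Total paid = 33·$237.29 + $154.03 = $7,984.60.
Total interest = total paid − principal = $7,984.60 − $6,250.00 = $1,734.60.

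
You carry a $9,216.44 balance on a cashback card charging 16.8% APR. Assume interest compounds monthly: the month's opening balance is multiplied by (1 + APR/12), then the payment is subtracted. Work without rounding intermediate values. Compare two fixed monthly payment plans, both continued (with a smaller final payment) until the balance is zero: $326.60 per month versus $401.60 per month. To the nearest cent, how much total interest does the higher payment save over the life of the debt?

Monthly rate r = 16.8%/12 = 1.4% = 0.014.
At $326.60/mo: n = ⌈−ln(1 − rB₀/P)/ln(1+r)⌉ = 37 payments (last $50.56); total interest = total paid − $9,216.44 = $2,591.72.
At $401.60/mo: 28 payments (last $352.23); total interest $1,978.99.
Interest saved = $2,591.72 − $1,978.99 = $612.73.

$612.73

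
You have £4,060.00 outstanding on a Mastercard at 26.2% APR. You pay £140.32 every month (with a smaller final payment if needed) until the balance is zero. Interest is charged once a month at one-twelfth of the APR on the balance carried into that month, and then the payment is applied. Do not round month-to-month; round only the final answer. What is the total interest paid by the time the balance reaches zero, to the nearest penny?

£2,430.04

Monthly rate r = 26.2%/12 = 2.18333% = 0.0218333.
Payoff takes n = ⌈−ln(1 − rB₀/P)/ln(1+r)⌉ = ⌈46.250⌉ = 47 payments; the last is £35.32.
Total paid = 46·£140.32 + £35.32 = £6,490.04.
Total interest = total paid − principal = £6,490.04 − £4,060.00 = £2,430.04.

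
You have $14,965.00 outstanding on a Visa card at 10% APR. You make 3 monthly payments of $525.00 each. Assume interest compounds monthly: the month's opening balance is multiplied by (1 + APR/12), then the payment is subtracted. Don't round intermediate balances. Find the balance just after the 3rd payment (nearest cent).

Monthly rate r = 10%/12 = 0.833333% = 0.00833333.
Each month: B ← B·(1+r) − $525.00.
Month 1: interest $124.71; balance after payment $14,564.71.
Month 2: interest $121.37; balance after payment $14,161.08.
Month 3: interest $118.01; balance after payment $13,754.09.

$13,754.09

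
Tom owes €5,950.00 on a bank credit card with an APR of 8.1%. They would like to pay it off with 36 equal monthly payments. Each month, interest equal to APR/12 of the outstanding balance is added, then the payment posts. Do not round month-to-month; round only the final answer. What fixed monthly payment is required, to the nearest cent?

€186.73

Monthly rate r = 8.1%/12 = 0.675% = 0.00675.
Level-payment amortization: P = B₀·r / (1 − (1+r)^(−n)) = 5950.00·0.00675 / (1 − 1.00675^(−36)).
Denominator 1 − (1+r)^(−36) = 0.215087904.
P = 40.1625 / 0.215087904 ≈ 186.73.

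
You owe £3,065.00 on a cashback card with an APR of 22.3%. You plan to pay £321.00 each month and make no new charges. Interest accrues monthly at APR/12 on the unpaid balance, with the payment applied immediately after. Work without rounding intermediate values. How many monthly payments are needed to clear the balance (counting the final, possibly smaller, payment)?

Monthly rate r = 22.3%/12 = 1.85833% = 0.0185833.
Recurrence: B ← B·(1+r) − £321.00.
Month 1: interest £56.96; balance after payment £2,800.96.
Month 2: interest £52.05; balance after payment £2,532.01.
Closed form: n = −ln(1 − rB₀/P)/ln(1+r) = −ln(0.82256)/ln(1.01858) ≈ 10.609, so the balance reaches zero during payment 11.

11 payments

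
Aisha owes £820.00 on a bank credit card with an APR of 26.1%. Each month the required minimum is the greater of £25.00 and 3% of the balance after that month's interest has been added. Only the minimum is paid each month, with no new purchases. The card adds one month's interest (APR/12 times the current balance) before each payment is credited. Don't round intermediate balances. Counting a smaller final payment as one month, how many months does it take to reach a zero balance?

Monthly rate r = 26.1%/12 = 2.175% = 0.02175.
While 3% of the post-interest balance exceeds £25.00, each month B ← (B·(1+r))·(1 − 0.03), i.e. B shrinks by the factor (1+r)·0.97 = 0.9911.
This holds for months 1–1. Entering month 2 the balance is £812.70; 3% of the post-interest balance is now below £25.00, so the flat £25.00 minimum applies from here.
From month 2 a fixed £25.00 at rate r clears £812.70 in 58 more payments. Total: 1 + 58 = 59 months.

59 months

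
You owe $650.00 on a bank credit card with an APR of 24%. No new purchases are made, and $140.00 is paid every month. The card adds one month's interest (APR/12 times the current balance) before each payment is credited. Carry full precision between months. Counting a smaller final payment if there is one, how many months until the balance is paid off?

5 months

Monthly rate r = 24%/12 = 2% = 0.02.
Recurrence: B ← B·(1+r) − $140.00.
Month 1: interest $13.00; balance after payment $523.00.
Month 2: interest $10.46; balance after payment $393.46.
Month 3: interest $7.87; balance after payment $261.33.
Month 4: interest $5.23; balance after payment $126.56.
Month 5: interest $2.53; balance after payment $0.00.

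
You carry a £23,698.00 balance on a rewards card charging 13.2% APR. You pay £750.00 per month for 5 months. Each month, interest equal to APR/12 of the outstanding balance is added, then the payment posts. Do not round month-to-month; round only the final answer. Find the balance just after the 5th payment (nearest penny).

Monthly rate r = 13.2%/12 = 1.1% = 0.011.
Each month: B ← B·(1+r) − £750.00.
Month 1: interest £260.68; balance after payment £23,208.68.
Month 2: interest £255.30; balance after payment £22,713.97.
Month 3: interest £249.85; balance after payment £22,213.83.
Month 4: interest £244.35; balance after payment £21,708.18.
Month 5: interest £238.79; balance after payment £21,196.97.

£21,196.97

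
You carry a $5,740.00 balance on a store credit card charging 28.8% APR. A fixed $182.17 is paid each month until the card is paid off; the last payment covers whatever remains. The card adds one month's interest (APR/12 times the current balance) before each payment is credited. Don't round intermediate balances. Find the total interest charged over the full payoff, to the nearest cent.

Monthly rate r = 28.8%/12 = 2.4% = 0.024.
Payoff takes n = ⌈−ln(1 − rB₀/P)/ln(1+r)⌉ = ⌈59.514⌉ = 60 payments; the last is $94.25.
Total paid = 59·$182.17 + $94.25 = $10,842.28.
Total interest = total paid − principal = $10,842.28 − $5,740.00 = $5,102.28.

$5,102.28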